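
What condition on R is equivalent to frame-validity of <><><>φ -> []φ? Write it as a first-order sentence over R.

This is a Sahlqvist (Geach-type) schema ◇^3□^0φ → □^1◇^0φ.
Minimal-valuation argument: fix x; take any y with xR^3y and any z with xR^1z. Set V(φ) to the set of worlds R-reachable from y in exactly 0 steps. Then □^0φ holds at y, so the antecedent holds at x; validity forces ◇^0φ at z, giving a w with zR^0w and yR^0w.
First-order correspondent: forall x forall y forall z ((x R^3 y & xRz) -> exists w (y = w & z = w)).

forall x forall y forall z ((x R^3 y & xRz) -> exists w (y = w & z = w))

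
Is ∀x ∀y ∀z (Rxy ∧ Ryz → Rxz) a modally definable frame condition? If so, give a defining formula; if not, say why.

This is a Sahlqvist condition; the 4 axiom □r → □□r defines it.

Yes — defined by □r → □□r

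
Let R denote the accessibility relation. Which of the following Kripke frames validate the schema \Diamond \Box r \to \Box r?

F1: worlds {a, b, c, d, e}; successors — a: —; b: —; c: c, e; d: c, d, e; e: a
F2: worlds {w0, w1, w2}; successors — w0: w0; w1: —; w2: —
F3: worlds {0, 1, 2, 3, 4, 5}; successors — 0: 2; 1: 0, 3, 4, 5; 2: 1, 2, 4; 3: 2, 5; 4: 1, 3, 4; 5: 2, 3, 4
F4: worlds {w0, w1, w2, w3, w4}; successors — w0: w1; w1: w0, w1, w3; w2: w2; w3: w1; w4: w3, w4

F2

The schema corresponds to the Euclidean property: \forall x \forall y \forall z (Rxy \wedge Rxz \to Ryz).
F1: fails — Rce and Rcc but not Rec.
F2: condition met.
F3: fails — R10 and R10 but not R00.
F4: fails — Rw1w0 and Rw1w0 but not Rw0w0.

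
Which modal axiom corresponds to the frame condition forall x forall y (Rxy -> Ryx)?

ψ → □◇ψ

This is symmetry; the standard corresponding axiom is B: ψ → □◇ψ.
Suppose ψ→□◇ψ is valid. Take Rxy and set V(ψ)={x}. Then ψ at x, so □◇ψ at x, so ◇ψ at y, so some z with Ryz has ψ; z=x, i.e. Ryx.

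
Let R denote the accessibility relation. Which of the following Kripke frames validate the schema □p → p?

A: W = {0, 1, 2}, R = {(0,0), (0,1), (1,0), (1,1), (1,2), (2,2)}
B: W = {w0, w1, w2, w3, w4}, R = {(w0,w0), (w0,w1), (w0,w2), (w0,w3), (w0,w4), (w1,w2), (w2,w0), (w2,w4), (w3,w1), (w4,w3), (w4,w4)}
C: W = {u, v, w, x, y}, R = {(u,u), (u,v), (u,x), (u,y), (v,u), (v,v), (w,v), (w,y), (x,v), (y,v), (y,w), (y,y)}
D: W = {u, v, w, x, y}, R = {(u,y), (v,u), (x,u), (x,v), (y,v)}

Frame correspondent (Sahlqvist): ∀x Rxx — i.e. reflexivity.
A: holds.
B: fails — world w1 does not see itself.
C: fails — world w does not see itself.
D: fails — world u does not see itself.

A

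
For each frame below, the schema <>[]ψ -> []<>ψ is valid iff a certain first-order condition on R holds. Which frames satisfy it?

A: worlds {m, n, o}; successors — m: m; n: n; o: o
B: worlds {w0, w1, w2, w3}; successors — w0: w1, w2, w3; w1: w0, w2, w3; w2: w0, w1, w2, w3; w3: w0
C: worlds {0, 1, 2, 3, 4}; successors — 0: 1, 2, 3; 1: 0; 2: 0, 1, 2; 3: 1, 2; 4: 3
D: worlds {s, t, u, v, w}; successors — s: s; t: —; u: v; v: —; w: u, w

Frame correspondent (Sahlqvist): forall x forall y forall z (Rxy & Rxz -> exists w (Ryw & Rzw)) — i.e. convergence.
A: satisfies the condition.
B: fails — Rw1w0 and Rw1w3 but w0 and w3 have no common successor.
C: fails — R01 and R03 but 1 and 3 have no common successor.
D: fails — Ruv and Ruv but v and v have no common successor.
Valid on: A.

A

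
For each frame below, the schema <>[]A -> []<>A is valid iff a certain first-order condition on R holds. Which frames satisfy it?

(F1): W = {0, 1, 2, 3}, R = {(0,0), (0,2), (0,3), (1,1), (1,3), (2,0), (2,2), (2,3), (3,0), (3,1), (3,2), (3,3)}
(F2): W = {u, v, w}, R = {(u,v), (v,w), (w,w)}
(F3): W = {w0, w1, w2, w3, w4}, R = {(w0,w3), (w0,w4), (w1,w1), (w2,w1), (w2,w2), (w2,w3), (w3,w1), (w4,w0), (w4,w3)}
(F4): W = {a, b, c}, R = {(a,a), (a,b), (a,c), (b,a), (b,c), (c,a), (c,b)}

The schema corresponds to convergence: forall x forall y forall z (Rxy & Rxz -> exists w (Ryw & Rzw)).
(F1): satisfies the condition.
(F2): satisfies the condition.
(F3): fails — Rw0w4 and Rw0w3 but w4 and w3 have no common successor.
(F4): satisfies the condition.
Valid on: (F1), (F2), (F4).

(F1), (F2), (F4)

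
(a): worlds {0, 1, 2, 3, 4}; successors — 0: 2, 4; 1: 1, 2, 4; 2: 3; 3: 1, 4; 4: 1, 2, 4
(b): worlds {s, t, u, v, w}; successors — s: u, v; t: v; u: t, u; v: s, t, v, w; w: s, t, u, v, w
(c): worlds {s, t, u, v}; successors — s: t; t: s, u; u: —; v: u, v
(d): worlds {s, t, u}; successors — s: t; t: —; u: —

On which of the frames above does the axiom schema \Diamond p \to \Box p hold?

The schema corresponds to partial functionality: \forall x \forall y \forall z (Rxy \wedge Rxz \to y = z).
(a): fails — 0 sees both 2 and 4.
(b): fails — s sees both u and v.
(c): fails — t sees both s and u.
(d): satisfies the condition.
Valid on: (d).

(d)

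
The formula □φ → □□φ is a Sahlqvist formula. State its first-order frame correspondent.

Suppose □φ→□□φ is valid. Take Rxy, Ryz and set V(φ)={w : Rxw}. Then □φ at x, so □□φ at x, so □φ at y, so φ at z, i.e. Rxz.

Transitivity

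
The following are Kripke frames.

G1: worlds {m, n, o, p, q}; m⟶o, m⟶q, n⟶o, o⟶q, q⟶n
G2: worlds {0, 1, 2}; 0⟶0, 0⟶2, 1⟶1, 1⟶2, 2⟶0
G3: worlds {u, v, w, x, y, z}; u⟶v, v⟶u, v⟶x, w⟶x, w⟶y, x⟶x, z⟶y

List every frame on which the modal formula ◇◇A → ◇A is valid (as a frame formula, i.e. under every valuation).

none

This is the axiom for transitivity; its first-order frame correspondent is ∀x ∀y ∀z (Rxy ∧ Ryz → Rxz).
G1: fails — Rno and Roq but not Rnq.
G2: fails — R12 and R20 but not R10.
G3: fails — Ruv and Rvu but not Ruu.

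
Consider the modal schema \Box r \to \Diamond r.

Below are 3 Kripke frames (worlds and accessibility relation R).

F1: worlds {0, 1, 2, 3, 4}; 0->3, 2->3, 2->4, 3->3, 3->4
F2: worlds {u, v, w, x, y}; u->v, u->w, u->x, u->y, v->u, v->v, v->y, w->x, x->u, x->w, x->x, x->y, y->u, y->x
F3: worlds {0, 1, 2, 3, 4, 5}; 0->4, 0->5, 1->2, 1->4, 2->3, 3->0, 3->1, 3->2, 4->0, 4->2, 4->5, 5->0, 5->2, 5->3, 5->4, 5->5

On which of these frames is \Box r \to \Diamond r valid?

The schema corresponds to seriality: \forall x \exists y Rxy.
F1: fails — world 1 has no successor.
F2: condition met.
F3: condition met.
Valid on: F2, F3.

F2, F3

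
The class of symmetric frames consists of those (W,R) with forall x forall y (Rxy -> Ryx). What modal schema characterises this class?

A defining formula is r → □◇r (the B axiom).

r → □◇r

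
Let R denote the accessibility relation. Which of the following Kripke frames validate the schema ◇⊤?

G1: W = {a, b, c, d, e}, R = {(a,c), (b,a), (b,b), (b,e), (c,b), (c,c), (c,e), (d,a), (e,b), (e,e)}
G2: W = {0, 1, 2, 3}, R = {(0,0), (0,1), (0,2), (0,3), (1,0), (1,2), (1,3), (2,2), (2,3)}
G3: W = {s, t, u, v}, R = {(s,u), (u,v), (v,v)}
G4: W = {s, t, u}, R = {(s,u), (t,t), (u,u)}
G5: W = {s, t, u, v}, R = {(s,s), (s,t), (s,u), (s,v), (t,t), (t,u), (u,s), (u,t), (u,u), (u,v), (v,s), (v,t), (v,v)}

G1, G4, G5

Frame correspondent (Sahlqvist): ∀x ∃y Rxy — i.e. seriality.
G1: condition met.
G2: fails — world 3 has no successor.
G3: fails — world t has no successor.
G4: condition met.
G5: condition met.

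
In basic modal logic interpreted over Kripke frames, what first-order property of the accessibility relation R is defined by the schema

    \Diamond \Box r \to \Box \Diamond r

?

convergence: \forall x \forall y \forall z (Rxy \wedge Rxz \to \exists w (Ryw \wedge Rzw))

Suppose ◇□r→□◇r is valid. Take Rxy, Rxz and set V(r)={w : Ryw}. Then □r at y so ◇□r at x, so □◇r at x, so ◇r at z, giving w with Rzw and Ryw.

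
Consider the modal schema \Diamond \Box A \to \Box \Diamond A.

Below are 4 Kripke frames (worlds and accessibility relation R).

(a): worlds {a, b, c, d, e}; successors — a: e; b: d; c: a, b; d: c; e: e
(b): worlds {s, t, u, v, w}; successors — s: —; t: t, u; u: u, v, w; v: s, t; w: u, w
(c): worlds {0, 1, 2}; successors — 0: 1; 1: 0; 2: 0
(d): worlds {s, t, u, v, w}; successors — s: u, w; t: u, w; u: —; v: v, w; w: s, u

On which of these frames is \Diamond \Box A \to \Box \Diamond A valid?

The schema corresponds to convergence: \forall x \forall y \forall z (Rxy \wedge Rxz \to \exists w (Ryw \wedge Rzw)).
(a): fails — Rcb and Rca but b and a have no common successor.
(b): fails — Ruv and Ruw but v and w have no common successor.
(c): satisfies the condition.
(d): fails — Rsw and Rsu but w and u have no common successor.
Valid on: (c).

(c)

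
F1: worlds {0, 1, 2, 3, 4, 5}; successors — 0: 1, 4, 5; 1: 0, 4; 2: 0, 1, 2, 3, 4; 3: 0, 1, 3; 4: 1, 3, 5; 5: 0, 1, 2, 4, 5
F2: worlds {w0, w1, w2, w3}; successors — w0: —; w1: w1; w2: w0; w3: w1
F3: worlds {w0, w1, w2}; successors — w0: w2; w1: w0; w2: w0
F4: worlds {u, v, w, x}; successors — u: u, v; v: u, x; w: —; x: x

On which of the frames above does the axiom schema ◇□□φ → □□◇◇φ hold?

F1, F2, F4

Frame correspondent (Sahlqvist): ∀x ∀y ∀z ((xRy ∧ xR²z) → ∃w (yR²w ∧ zR²w)) — i.e. a generalized confluence (Geach) condition.
F1: satisfies the condition.
F2: satisfies the condition.
F3: fails — w0Rw2, w0R²w0 but no w with w2R²w and w0R²w.
F4: satisfies the condition.
Valid on: F1, F2, F4.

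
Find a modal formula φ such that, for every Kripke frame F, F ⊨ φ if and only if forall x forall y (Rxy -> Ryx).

A defining formula is s → □◇s (the B axiom).
Suppose s→□◇s is valid. Take Rxy and set V(s)={x}. Then s at x, so □◇s at x, so ◇s at y, so some z with Ryz has s; z=x, i.e. Ryx.

s → □◇s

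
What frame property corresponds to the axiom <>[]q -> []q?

the Euclidean property: forall x forall y forall z (Rxy & Rxz -> Ryz)

This is frame-equivalent to ◇q → □◇q (substitute ¬q for q and contrapose).
Suppose ◇q→□◇q is valid. Take Rxy, Rxz and set V(q)={y}. Then ◇q at x, so □◇q at x, so ◇q at z, so some w with Rzw has q; w=y, i.e. Rzy. By symmetry of the argument, Ryz.
Conversely, any frame satisfying forall x forall y forall z (Rxy & Rxz -> Ryz) validates the schema.
Frame condition: forall x forall y forall z (Rxy & Rxz -> Ryz).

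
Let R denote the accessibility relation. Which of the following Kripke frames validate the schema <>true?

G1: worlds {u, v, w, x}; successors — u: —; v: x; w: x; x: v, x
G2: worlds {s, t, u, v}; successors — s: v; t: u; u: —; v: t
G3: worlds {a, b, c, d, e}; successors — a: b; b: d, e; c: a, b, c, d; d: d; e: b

G3

This is the axiom for seriality; its first-order frame correspondent is forall x exists y Rxy.
G1: fails — world u has no successor.
G2: fails — world u has no successor.
G3: satisfies the condition.
Valid on: G3.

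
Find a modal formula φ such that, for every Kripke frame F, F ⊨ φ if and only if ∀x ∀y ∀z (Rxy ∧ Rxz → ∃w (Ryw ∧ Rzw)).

◇□ψ → □◇ψ

The condition is convergence. The .2 schema ◇□ψ → □◇ψ defines it.
Suppose ◇□ψ→□◇ψ is valid. Take Rxy, Rxz and set V(ψ)={w : Ryw}. Then □ψ at y so ◇□ψ at x, so □◇ψ at x, so ◇ψ at z, giving w with Rzw and Ryw.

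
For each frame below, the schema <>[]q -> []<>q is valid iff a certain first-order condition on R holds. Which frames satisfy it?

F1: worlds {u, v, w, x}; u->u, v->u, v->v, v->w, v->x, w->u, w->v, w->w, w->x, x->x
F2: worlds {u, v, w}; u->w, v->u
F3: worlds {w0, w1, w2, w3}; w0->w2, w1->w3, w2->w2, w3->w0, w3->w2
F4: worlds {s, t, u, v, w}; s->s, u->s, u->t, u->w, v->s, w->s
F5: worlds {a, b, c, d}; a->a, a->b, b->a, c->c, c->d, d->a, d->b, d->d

F3, F5

The schema corresponds to convergence: forall x forall y forall z (Rxy & Rxz -> exists w (Ryw & Rzw)).
F1: fails — Rvu and Rvx but u and x have no common successor.
F2: fails — Ruw and Ruw but w and w have no common successor.
F3: ✓.
F4: fails — Ruw and Rut but w and t have no common successor.
F5: ✓.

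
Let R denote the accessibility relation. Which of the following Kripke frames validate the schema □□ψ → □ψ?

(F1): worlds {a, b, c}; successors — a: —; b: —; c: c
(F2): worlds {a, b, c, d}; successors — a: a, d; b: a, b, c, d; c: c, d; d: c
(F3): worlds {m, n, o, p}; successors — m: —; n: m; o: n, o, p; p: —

This is the axiom for density; its first-order frame correspondent is ∀x ∀y (Rxy → ∃z (Rxz ∧ Rzy)).
(F1): ✓.
(F2): ✓.
(F3): fails — Rnm but no z with Rnz and Rzm.

(F1), (F2)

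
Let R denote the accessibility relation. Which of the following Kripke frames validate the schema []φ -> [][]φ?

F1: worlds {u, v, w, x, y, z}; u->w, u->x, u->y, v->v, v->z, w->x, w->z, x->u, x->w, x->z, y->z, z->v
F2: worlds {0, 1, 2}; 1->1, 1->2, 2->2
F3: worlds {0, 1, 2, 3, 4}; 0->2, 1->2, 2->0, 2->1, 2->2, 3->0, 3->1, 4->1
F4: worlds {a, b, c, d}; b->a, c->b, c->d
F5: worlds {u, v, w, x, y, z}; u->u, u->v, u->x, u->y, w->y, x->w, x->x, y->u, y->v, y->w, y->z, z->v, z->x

F2

Frame correspondent (Sahlqvist): forall x forall y forall z (Rxy & Ryz -> Rxz) — i.e. transitivity.
F1: fails — Rxw and Rwx but not Rxx.
F2: holds.
F3: fails — R02 and R20 but not R00.
F4: fails — Rcb and Rba but not Rca.
F5: fails — Rxw and Rwy but not Rxy.
Valid on: F2.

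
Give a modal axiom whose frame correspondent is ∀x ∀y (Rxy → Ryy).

□(□p → p)

The condition is shift-reflexivity. The T□ schema □(□p → p) defines it.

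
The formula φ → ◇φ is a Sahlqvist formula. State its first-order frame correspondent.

This is frame-equivalent to □φ → φ (substitute ¬φ for φ and contrapose).
Suppose □φ→φ is valid. At any x set V(φ)={w : Rxw}. Then □φ holds at x, so φ holds at x, i.e. Rxx.
Conversely, any frame satisfying ∀x Rxx validates the schema.
So the correspondent is reflexivity.

Reflexivity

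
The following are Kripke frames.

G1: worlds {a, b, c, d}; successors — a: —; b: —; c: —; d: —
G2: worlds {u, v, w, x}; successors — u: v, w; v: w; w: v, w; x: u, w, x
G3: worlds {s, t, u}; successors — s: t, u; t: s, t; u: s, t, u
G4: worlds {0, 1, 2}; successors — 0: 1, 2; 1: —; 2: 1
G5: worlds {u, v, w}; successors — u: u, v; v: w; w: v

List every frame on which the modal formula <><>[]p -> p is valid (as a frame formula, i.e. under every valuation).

G1

Frame correspondent (Sahlqvist): forall x forall y (x R^2 y -> exists w (yRw & x = w)) — i.e. a generalized confluence (Geach) condition.
G1: holds.
G2: fails — uR²v but no t with vRt and u=t.
G3: fails — sR²s but no w with sRw and s=w.
G4: fails — 0R²1 but no w with 1Rw and 0=w.
G5: fails — uR²v but no t with vRt and u=t.
Valid on: G1.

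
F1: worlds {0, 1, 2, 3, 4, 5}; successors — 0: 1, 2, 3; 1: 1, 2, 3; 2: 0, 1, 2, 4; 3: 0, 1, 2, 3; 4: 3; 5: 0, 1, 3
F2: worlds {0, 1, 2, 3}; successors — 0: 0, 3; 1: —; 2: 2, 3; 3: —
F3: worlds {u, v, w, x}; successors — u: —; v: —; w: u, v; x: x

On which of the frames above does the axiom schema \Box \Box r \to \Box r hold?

F1, F2

This is the axiom for density; its first-order frame correspondent is \forall x \forall y (Rxy \to \exists z (Rxz \wedge Rzy)).
F1: satisfies the condition.
F2: satisfies the condition.
F3: fails — Rwu but no z with Rwz and Rzu.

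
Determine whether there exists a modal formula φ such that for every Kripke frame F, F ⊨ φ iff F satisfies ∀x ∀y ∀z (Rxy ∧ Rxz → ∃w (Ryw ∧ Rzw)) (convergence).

This is a Sahlqvist condition; the .2 axiom ◇□r → □◇r defines it.

Definable; ◇□r → □◇r defines it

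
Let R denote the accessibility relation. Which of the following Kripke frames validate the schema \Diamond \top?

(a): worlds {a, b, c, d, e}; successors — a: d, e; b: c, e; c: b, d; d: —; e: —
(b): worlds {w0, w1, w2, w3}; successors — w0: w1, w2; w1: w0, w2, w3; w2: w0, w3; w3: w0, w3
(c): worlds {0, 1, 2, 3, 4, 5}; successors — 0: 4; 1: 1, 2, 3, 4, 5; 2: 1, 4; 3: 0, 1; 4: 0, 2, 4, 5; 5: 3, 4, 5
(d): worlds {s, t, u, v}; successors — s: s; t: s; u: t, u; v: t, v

Frame correspondent (Sahlqvist): \forall x \exists y Rxy — i.e. seriality.
(a): fails — world d has no successor.
(b): ✓.
(c): ✓.
(d): ✓.
Valid on: (b), (c), (d).

(b), (c), (d)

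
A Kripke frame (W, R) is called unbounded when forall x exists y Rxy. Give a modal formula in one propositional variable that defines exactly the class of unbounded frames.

This is seriality; the standard corresponding axiom is D: □r → ◇r.

□r → ◇r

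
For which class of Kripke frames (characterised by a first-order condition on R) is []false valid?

emptiness of R

□⊥ is valid iff no world has any successor (otherwise □⊥ fails at any world with one).
Conversely, on a frame with emptiness of R the schema holds at every world under every valuation.
So the correspondent is emptiness of R.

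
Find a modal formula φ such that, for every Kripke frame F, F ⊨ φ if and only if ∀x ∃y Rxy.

□ψ → ◇ψ

This is seriality; the standard corresponding axiom is D: □ψ → ◇ψ.
Suppose □ψ→◇ψ is valid. At any x set V(ψ)=W. Then □ψ at x, so ◇ψ at x, so x has a successor.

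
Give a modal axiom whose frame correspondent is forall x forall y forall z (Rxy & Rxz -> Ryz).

A defining formula is ◇r → □◇r (the 5 axiom).
Suppose ◇r→□◇r is valid. Take Rxy, Rxz and set V(r)={y}. Then ◇r at x, so □◇r at x, so ◇r at z, so some w with Rzw has r; w=y, i.e. Rzy. By symmetry of the argument, Ryz.

◇r → □◇r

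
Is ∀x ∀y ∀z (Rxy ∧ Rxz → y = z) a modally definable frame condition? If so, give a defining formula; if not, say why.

This is a Sahlqvist condition; the CD axiom ◇p → □p defines it.
Suppose ◇p→□p is valid. Take Rxy, Rxz and set V(p)={y}. Then ◇p at x, so □p at x, so p at z, i.e. z=y.

Yes, by ◇p → □p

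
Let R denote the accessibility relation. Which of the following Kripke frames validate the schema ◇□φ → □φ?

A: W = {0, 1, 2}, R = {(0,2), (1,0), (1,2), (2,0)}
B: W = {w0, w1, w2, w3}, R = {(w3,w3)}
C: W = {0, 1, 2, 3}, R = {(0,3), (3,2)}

The schema corresponds to the Euclidean property: ∀x ∀y ∀z (Rxy ∧ Rxz → Ryz).
A: fails — R02 and R02 but not R22.
B: ✓.
C: fails — R03 and R03 but not R33.
Valid on: B.

B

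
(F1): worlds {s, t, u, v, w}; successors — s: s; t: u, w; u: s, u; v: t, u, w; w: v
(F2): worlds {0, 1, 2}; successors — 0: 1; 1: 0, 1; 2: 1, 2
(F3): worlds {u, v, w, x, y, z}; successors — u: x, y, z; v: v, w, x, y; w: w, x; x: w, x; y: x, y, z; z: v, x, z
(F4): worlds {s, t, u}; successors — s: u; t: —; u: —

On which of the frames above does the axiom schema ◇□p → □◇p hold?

(F2), (F3)

This is the axiom for convergence; its first-order frame correspondent is ∀x ∀y ∀z (Rxy ∧ Rxz → ∃w (Ryw ∧ Rzw)).
(F1): fails — Rtw and Rtu but w and u have no common successor.
(F2): ✓.
(F3): ✓.
(F4): fails — Rsu and Rsu but u and u have no common successor.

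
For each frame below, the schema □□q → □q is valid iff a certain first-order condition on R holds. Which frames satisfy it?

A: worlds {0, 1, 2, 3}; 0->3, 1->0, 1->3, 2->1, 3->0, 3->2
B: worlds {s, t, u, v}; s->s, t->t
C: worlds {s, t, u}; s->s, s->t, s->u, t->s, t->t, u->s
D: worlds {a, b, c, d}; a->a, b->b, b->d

This is the axiom for density; its first-order frame correspondent is ∀x ∀y (Rxy → ∃z (Rxz ∧ Rzy)).
A: fails — R32 but no z with R3z and Rz2.
B: holds.
C: holds.
D: holds.

B, C, D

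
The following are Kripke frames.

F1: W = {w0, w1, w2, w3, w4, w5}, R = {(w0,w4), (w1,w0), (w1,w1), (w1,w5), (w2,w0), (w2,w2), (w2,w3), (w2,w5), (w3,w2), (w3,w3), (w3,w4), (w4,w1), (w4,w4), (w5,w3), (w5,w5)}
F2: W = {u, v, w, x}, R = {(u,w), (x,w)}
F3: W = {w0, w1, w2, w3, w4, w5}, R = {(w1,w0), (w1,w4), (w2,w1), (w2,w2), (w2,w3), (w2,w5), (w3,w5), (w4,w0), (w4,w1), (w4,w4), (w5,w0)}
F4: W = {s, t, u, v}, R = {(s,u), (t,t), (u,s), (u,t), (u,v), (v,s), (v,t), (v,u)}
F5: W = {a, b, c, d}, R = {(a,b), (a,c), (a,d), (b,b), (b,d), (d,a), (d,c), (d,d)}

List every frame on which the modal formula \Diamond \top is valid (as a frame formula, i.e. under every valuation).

This is the axiom for seriality; its first-order frame correspondent is \forall x \exists y Rxy.
F1: satisfies the condition.
F2: fails — world v has no successor.
F3: fails — world w0 has no successor.
F4: satisfies the condition.
F5: fails — world c has no successor.

F1, F4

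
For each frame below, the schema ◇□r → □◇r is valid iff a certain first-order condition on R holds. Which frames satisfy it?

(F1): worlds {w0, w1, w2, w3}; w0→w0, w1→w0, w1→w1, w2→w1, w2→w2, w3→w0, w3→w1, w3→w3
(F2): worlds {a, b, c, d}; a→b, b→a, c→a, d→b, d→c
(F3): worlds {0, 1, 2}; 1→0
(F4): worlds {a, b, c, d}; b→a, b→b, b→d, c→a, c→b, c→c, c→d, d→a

(F1), (F2)

The schema corresponds to convergence: ∀x ∀y ∀z (Rxy ∧ Rxz → ∃w (Ryw ∧ Rzw)).
(F1): satisfies the condition.
(F2): satisfies the condition.
(F3): fails — R10 and R10 but 0 and 0 have no common successor.
(F4): fails — Rbb and Rba but b and a have no common successor.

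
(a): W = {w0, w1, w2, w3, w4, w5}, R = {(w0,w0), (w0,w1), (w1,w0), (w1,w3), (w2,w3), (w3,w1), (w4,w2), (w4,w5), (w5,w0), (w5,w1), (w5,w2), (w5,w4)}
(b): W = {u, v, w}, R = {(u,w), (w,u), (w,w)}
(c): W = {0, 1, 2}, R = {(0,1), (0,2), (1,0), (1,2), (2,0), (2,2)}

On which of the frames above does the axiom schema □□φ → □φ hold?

(b)

This is the axiom for density; its first-order frame correspondent is ∀x ∀y (Rxy → ∃z (Rxz ∧ Rzy)).
(a): fails — Rw3w1 but no z with Rw3z and Rzw1.
(b): condition met.
(c): fails — R01 but no z with R0z and Rz1.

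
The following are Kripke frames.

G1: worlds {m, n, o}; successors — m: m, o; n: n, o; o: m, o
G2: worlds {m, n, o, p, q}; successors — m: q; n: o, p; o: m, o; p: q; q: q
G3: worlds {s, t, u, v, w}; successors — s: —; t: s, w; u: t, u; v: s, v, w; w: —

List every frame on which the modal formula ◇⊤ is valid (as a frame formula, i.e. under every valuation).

G1, G2

This is the axiom for seriality; its first-order frame correspondent is ∀x ∃y Rxy.
G1: condition met.
G2: condition met.
G3: fails — world s has no successor.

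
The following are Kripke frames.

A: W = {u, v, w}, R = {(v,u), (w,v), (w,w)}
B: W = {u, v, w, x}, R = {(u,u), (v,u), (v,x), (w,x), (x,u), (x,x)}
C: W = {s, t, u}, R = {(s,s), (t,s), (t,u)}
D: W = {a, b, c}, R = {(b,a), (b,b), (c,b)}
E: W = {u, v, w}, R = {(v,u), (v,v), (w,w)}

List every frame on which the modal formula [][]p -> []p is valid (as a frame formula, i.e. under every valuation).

This is the axiom for density; its first-order frame correspondent is forall x forall y (Rxy -> exists z (Rxz & Rzy)).
A: fails — Rvu but no z with Rvz and Rzu.
B: ✓.
C: fails — Rtu but no z with Rtz and Rzu.
D: ✓.
E: ✓.
Valid on: B, D, E.

B, D, E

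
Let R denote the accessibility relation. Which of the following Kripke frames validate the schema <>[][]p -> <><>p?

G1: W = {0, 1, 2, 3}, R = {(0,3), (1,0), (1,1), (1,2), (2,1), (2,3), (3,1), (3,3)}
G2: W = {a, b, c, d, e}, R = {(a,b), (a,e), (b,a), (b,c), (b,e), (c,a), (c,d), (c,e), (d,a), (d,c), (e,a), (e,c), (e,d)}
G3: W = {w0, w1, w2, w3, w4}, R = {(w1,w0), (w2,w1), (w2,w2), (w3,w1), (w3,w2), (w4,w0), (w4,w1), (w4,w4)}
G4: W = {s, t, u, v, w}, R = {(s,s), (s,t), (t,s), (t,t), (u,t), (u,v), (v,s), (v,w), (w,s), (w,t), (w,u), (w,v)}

Frame correspondent (Sahlqvist): forall x forall y (xRy -> exists w (y R^2 w & x R^2 w)) — i.e. a generalized confluence (Geach) condition.
G1: condition met.
G2: condition met.
G3: fails — w1Rw0 but no w with w0R²w and w1R²w.
G4: condition met.
Valid on: G1, G2, G4.

G1, G2, G4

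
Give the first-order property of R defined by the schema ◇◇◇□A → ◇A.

This is a Sahlqvist (Geach-type) schema ◇^3□^1A → □^0◇^1A.
First-order correspondent: ∀x ∀y (xR³y → ∃w (yRw ∧ xRw)).

∀x ∀y (xR³y → ∃w (yRw ∧ xRw))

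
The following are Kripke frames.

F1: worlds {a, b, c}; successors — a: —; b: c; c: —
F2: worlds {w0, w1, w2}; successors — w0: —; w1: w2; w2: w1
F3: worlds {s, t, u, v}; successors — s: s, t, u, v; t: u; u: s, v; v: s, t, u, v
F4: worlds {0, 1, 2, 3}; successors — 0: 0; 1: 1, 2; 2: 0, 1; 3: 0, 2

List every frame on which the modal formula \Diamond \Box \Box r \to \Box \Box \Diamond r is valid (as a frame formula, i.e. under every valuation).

F1, F2

Frame correspondent (Sahlqvist): \forall x \forall y \forall z ((xRy \wedge x R^2 z) \to \exists w (y R^2 w \wedge zRw)) — i.e. a generalized confluence (Geach) condition.
F1: condition met.
F2: condition met.
F3: fails — sRt, sR²t but no w with tR²w and tRw.
F4: fails — 2R0, 2R²1 but no w with 0R²w and 1Rw.
Valid on: F1, F2.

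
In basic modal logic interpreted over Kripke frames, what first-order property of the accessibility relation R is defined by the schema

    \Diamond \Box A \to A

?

symmetry

Equivalently (dual form): A → □◇A.
Suppose A→□◇A is valid. Take Rxy and set V(A)={x}. Then A at x, so □◇A at x, so ◇A at y, so some z with Ryz has A; z=x, i.e. Ryx.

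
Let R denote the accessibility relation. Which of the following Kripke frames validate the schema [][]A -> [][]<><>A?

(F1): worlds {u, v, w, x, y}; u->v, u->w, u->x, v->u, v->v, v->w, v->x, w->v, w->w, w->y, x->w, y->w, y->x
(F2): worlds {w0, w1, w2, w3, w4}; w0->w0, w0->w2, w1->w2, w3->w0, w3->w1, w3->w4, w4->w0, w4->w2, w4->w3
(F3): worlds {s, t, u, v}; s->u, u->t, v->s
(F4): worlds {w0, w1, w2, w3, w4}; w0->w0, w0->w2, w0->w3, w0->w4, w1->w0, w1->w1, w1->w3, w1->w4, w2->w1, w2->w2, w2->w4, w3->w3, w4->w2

(F1), (F4)

The schema corresponds to a generalized confluence (Geach) condition: forall x forall z (x R^2 z -> exists w (x R^2 w & z R^2 w)).
(F1): satisfies the condition.
(F2): fails — w0R²w2 but no w with w0R²w and w2R²w.
(F3): fails — sR²t but no w with sR²w and tR²w.
(F4): satisfies the condition.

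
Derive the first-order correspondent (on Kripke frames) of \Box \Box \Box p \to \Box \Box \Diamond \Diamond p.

This is a Sahlqvist (Geach-type) schema ◇^0□^3p → □^2◇^2p.
First-order correspondent: \forall x \forall z (x R^2 z \to \exists w (x R^3 w \wedge z R^2 w)).

\forall x \forall z (x R^2 z \to \exists w (x R^3 w \wedge z R^2 w))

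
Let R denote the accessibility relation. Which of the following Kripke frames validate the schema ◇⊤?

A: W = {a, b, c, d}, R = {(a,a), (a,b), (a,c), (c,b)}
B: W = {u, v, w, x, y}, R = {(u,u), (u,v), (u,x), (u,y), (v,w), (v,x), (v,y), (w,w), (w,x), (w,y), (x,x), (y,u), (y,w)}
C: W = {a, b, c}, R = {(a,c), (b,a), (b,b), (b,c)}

Frame correspondent (Sahlqvist): ∀x ∃y Rxy — i.e. seriality.
A: fails — world b has no successor.
B: holds.
C: fails — world c has no successor.

B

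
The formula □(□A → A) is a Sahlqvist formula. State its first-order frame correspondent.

Suppose □(□A→A) is valid. Take Rxy and set V(A)={w : Ryw}. Then at y, □A holds; since □(□A→A) at x, □A→A at y, so A at y, i.e. Ryy.
Conversely, on a frame with shift-reflexivity the schema holds at every world under every valuation.
So the correspondent is shift-reflexivity.

Shift-reflexivity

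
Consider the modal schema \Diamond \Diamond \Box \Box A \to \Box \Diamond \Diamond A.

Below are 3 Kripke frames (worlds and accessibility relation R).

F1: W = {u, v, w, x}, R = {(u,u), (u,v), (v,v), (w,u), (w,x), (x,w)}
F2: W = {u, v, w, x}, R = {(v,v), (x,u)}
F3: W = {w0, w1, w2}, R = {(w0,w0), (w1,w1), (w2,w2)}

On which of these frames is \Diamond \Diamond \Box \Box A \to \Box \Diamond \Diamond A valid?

This is the axiom for a generalized confluence (Geach) condition; its first-order frame correspondent is \forall x \forall y \forall z ((x R^2 y \wedge xRz) \to \exists w (y R^2 w \wedge z R^2 w)).
F1: fails — wR²v, wRx but no t with vR²t and xR²t.
F2: holds.
F3: holds.
Valid on: F2, F3.

F2, F3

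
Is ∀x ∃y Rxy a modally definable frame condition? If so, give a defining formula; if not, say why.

Yes — defined by □p → ◇p

Yes: it is seriality, defined by the D schema □p → ◇p.
Suppose □p→◇p is valid. At any x set V(p)=W. Then □p at x, so ◇p at x, so x has a successor.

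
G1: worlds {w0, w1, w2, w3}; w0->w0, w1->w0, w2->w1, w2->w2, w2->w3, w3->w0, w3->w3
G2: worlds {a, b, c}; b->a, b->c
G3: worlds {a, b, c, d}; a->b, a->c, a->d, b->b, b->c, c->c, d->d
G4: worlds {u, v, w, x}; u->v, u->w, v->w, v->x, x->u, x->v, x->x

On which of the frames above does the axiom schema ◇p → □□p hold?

Frame correspondent (Sahlqvist): ∀x ∀y ∀z ((xRy ∧ xR²z) → ∃w (y = w ∧ z = w)) — i.e. a generalized confluence (Geach) condition.
G1: fails — w2Rw1, w2R²w0 but w1 ≠ w0.
G2: holds.
G3: fails — aRb, aR²c but b ≠ c.
G4: fails — uRv, uR²w but v ≠ w.

G2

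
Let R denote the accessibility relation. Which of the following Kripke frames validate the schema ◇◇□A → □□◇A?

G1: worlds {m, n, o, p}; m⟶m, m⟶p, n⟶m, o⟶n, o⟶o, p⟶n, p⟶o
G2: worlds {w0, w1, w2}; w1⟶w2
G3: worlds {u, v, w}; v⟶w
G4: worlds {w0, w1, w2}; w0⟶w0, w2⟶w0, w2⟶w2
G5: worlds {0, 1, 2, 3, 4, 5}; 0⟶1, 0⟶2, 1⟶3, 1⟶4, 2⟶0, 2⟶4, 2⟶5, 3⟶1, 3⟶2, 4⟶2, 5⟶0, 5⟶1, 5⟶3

G2, G3, G4

Frame correspondent (Sahlqvist): ∀x ∀y ∀z ((xR²y ∧ xR²z) → ∃w (yRw ∧ zRw)) — i.e. a generalized confluence (Geach) condition.
G1: fails — mR²m, mR²o but no w with mRw and oRw.
G2: holds.
G3: holds.
G4: holds.
G5: fails — 0R²4, 0R²5 but no w with 4Rw and 5Rw.
Valid on: G2, G3, G4.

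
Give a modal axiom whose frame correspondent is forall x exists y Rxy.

□ψ → ◇ψ

This is seriality; the standard corresponding axiom is D: □ψ → ◇ψ.
Suppose □ψ→◇ψ is valid. At any x set V(ψ)=W. Then □ψ at x, so ◇ψ at x, so x has a successor.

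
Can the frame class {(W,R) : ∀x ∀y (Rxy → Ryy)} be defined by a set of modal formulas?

Yes — defined by □(□r → r)

Yes: it is shift-reflexivity, defined by the T□ schema □(□r → r).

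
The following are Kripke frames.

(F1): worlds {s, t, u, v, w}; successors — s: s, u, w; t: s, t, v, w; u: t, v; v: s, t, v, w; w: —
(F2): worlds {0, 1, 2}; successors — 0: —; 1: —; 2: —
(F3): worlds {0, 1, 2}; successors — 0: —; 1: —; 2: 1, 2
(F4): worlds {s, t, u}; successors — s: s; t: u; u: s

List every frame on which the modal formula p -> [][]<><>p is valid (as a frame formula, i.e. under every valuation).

This is the axiom for a generalized confluence (Geach) condition; its first-order frame correspondent is forall x forall z (x R^2 z -> exists w (x = w & z R^2 w)).
(F1): fails — sR²w but no w* with s=w* and wR²w*.
(F2): ✓.
(F3): fails — 2R²1 but no w with 2=w and 1R²w.
(F4): fails — tR²s but no w with t=w and sR²w.

(F2)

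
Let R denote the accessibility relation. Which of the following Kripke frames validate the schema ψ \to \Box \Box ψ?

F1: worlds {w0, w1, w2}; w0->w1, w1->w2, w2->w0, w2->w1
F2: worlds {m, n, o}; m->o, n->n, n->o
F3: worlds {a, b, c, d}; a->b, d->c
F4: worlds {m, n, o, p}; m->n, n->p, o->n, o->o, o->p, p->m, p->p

F3

Frame correspondent (Sahlqvist): \forall x \forall z (x R^2 z \to \exists w (x = w \wedge z = w)) — i.e. a generalized confluence (Geach) condition.
F1: fails — w0R²w2 but w0 ≠ w2.
F2: fails — nR²o but n ≠ o.
F3: ✓.
F4: fails — mR²p but m ≠ p.
Valid on: F3.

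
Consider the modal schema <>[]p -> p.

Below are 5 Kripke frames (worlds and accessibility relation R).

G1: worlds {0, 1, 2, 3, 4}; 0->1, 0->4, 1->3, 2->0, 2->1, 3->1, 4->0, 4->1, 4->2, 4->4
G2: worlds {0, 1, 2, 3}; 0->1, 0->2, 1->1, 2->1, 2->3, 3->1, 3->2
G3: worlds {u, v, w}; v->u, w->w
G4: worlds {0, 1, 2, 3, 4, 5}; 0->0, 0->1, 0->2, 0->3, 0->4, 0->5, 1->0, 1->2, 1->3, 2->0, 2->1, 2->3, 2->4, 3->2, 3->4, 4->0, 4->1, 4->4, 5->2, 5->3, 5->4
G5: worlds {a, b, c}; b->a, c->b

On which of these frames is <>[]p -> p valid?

This is the axiom for a generalized confluence (Geach) condition; its first-order frame correspondent is forall x forall y (xRy -> exists w (yRw & x = w)).
G1: fails — 0R1 but no w with 1Rw and 0=w.
G2: fails — 0R1 but no w with 1Rw and 0=w.
G3: fails — vRu but no t with uRt and v=t.
G4: fails — 0R3 but no w with 3Rw and 0=w.
G5: fails — bRa but no w with aRw and b=w.

none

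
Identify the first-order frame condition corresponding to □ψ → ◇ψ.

Suppose □ψ→◇ψ is valid. At any x set V(ψ)=W. Then □ψ at x, so ◇ψ at x, so x has a successor.

Seriality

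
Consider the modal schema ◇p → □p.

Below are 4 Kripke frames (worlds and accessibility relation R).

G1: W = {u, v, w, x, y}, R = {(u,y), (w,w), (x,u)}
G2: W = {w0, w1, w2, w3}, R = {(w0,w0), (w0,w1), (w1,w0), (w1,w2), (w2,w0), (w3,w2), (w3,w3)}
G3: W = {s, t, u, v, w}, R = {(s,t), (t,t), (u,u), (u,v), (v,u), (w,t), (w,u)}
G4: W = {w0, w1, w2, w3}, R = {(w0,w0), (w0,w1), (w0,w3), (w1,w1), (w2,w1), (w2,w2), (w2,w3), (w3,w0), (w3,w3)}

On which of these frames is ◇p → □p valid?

Frame correspondent (Sahlqvist): ∀x ∀y ∀z (Rxy ∧ Rxz → y = z) — i.e. partial functionality.
G1: satisfies the condition.
G2: fails — w0 sees both w0 and w1.
G3: fails — u sees both u and v.
G4: fails — w0 sees both w0 and w1.
Valid on: G1.

G1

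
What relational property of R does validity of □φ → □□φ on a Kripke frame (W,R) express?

This schema is the 4 axiom.
Its frame correspondent is transitivity — ∀x ∀y ∀z (Rxy ∧ Ryz → Rxz).

Transitivity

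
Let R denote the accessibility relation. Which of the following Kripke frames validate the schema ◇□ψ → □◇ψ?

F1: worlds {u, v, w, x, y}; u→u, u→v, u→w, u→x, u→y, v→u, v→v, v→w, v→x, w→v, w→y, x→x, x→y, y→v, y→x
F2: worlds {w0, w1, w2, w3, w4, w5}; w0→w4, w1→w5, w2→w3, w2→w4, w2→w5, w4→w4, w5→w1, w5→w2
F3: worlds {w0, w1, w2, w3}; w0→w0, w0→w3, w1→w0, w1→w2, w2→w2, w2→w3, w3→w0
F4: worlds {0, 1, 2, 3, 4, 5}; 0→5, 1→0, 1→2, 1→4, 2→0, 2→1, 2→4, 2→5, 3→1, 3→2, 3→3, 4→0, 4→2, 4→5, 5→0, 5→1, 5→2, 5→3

F1

The schema corresponds to convergence: ∀x ∀y ∀z (Rxy ∧ Rxz → ∃w (Ryw ∧ Rzw)).
F1: ✓.
F2: fails — Rw2w4 and Rw2w5 but w4 and w5 have no common successor.
F3: fails — Rw2w2 and Rw2w3 but w2 and w3 have no common successor.
F4: fails — R25 and R20 but 5 and 0 have no common successor.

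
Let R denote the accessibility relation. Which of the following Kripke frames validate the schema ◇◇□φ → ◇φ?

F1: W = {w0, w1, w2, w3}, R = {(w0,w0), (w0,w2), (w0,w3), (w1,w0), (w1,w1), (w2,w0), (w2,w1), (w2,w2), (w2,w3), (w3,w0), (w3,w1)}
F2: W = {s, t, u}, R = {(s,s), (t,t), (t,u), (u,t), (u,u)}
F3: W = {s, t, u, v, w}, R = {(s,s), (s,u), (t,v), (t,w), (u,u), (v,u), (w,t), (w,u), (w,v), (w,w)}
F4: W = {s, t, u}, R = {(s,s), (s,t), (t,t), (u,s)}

F1, F2

The schema corresponds to a generalized confluence (Geach) condition: ∀x ∀y (xR²y → ∃w (yRw ∧ xRw)).
F1: satisfies the condition.
F2: satisfies the condition.
F3: fails — tR²u but no w* with uRw* and tRw*.
F4: fails — uR²t but no w with tRw and uRw.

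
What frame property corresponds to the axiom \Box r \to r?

This is the T axiom.
It corresponds to reflexivity: \forall x Rxx.

reflexivity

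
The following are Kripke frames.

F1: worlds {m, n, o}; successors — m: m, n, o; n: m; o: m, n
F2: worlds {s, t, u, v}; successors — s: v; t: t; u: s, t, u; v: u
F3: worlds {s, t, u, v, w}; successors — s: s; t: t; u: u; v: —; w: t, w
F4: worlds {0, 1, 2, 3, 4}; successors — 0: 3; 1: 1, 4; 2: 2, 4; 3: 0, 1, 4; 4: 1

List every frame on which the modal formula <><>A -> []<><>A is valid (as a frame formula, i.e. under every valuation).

Frame correspondent (Sahlqvist): forall x forall y forall z ((x R^2 y & xRz) -> exists w (y = w & z R^2 w)) — i.e. a generalized confluence (Geach) condition.
F1: satisfies the condition.
F2: fails — uR²s, uRs but no w with s=w and sR²w.
F3: fails — wR²w, wRt but no w* with w=w* and tR²w*.
F4: fails — 0R²0, 0R3 but no w with 0=w and 3R²w.

F1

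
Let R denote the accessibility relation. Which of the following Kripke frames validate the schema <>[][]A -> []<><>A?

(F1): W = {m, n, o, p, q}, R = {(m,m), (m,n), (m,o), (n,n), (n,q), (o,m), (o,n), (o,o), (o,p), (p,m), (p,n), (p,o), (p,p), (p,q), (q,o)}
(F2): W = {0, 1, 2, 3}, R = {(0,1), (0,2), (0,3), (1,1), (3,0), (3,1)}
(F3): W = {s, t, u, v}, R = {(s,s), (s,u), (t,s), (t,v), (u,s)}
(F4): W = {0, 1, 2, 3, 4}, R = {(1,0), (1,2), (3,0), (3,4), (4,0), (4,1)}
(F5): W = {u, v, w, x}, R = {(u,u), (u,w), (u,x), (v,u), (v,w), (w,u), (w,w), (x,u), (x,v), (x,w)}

The schema corresponds to a generalized confluence (Geach) condition: forall x forall y forall z ((xRy & xRz) -> exists w (y R^2 w & z R^2 w)).
(F1): ✓.
(F2): fails — 0R1, 0R2 but no w with 1R²w and 2R²w.
(F3): fails — tRs, tRv but no w with sR²w and vR²w.
(F4): fails — 1R0, 1R0 but no w with 0R²w and 0R²w.
(F5): ✓.

(F1), (F5)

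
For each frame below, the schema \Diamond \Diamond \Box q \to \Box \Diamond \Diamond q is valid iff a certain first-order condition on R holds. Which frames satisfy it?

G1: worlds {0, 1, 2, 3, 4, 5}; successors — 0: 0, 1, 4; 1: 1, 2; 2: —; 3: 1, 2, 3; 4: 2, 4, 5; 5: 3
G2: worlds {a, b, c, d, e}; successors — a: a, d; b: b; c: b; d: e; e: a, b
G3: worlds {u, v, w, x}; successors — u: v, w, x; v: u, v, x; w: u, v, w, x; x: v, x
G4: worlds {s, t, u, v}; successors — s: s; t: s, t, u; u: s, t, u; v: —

G3, G4

Frame correspondent (Sahlqvist): \forall x \forall y \forall z ((x R^2 y \wedge xRz) \to \exists w (yRw \wedge z R^2 w)) — i.e. a generalized confluence (Geach) condition.
G1: fails — 0R²2, 0R0 but no w with 2Rw and 0R²w.
G2: fails — aR²d, aRd but no w with dRw and dR²w.
G3: ✓.
G4: ✓.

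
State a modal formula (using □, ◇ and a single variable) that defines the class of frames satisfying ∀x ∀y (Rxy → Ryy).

□(□ψ → ψ)

A defining formula is □(□ψ → ψ) (the T□ axiom).
Suppose □(□ψ→ψ) is valid. Take Rxy and set V(ψ)={w : Ryw}. Then at y, □ψ holds; since □(□ψ→ψ) at x, □ψ→ψ at y, so ψ at y, i.e. Ryy.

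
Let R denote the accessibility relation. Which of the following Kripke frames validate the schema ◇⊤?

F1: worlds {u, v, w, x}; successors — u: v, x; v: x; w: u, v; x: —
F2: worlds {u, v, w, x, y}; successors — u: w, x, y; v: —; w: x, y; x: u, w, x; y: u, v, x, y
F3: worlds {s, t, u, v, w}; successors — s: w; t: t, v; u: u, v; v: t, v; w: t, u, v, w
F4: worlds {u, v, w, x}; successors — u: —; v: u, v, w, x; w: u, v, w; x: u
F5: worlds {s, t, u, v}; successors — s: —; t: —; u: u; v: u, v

The schema corresponds to seriality: ∀x ∃y Rxy.
F1: fails — world x has no successor.
F2: fails — world v has no successor.
F3: condition met.
F4: fails — world u has no successor.
F5: fails — world s has no successor.
Valid on: F3.

F3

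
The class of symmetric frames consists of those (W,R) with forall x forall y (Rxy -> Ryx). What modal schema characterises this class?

The condition is symmetry. The B schema q → □◇q defines it.

q → □◇q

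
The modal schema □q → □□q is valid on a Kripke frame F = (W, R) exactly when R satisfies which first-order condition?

transitivity: ∀x ∀y ∀z (Rxy ∧ Ryz → Rxz)

Suppose □q→□□q is valid. Take Rxy, Ryz and set V(q)={w : Rxw}. Then □q at x, so □□q at x, so □q at y, so q at z, i.e. Rxz.
Conversely, any frame satisfying ∀x ∀y ∀z (Rxy ∧ Ryz → Rxz) validates the schema.
Frame condition: ∀x ∀y ∀z (Rxy ∧ Ryz → Rxz).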